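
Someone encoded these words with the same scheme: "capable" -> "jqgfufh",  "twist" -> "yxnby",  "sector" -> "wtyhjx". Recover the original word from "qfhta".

The output letters match the input read backwards, each shifted +5: capable reversed is elbapac. The word is reversed, then every letter is shifted forward by 5.
Undoing it on qfhta: shift back: q−5=l, f−5=a, h−5=c, t−5=o, a−5=v → lacov; then reverse → vocal.

vocal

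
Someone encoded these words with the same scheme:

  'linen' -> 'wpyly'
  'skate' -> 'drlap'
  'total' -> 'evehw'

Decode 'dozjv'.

shock

Shifts by position in linen: pos 0: l→w (+11), pos 1: i→p (+7), pos 2: n→y (+11), pos 3: e→l (+7) — repeating every 2. The shifts repeat in a cycle of length 2: positions 0,1,… shift by +11, +7, then the pattern repeats.
Reversing it on dozjv: d−11=s, o−7=h, z−11=o, j−7=c, v−11=k.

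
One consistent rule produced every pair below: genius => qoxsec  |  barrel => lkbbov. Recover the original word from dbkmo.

Compare letters: g→q is +10, e→o is +10, n→x is +10 — a constant shift. This is a Caesar cipher with shift 10.
Undoing it on dbkmo: d−10=t, b−10=r, k−10=a, m−10=c, o−10=e.

trace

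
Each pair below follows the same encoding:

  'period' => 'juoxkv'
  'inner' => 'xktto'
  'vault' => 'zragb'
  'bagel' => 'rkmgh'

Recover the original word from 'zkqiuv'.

The output letters match the input read backwards, each shifted +6: period reversed is doirep. Two steps: reverse the string, then apply a Caesar shift of +6.
Decoding zkqiuv: shift back: z−6=t, k−6=e, q−6=k, i−6=c, u−6=o, v−6=p → tekcop; then reverse → pocket.

pocket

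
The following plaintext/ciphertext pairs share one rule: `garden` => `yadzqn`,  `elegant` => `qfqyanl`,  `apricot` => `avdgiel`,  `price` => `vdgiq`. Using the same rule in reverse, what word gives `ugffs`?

g(6)→y(24) and a(0)→a(0) fit y≡17x+0 (mod 26); the inverse of 17 mod 26 is 23. This is an affine cipher: with a=0,…,z=25, each position x becomes (17x+0) mod 26.
Undoing it on ugffs: u(20)→23·(20−0)≡18=s; g(6)→23·(6−0)≡8=i; f(5)→23·(5−0)≡11=l; f(5)→23·(5−0)≡11=l; s(18)→23·(18−0)≡24=y (all mod 26).

silly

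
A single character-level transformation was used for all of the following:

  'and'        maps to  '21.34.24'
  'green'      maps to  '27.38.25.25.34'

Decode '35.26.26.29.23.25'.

Each letter is replaced by its alphabet position (a=1..z=26) + 20.
Undoing it on 35.26.26.29.23.25: 35→(35−20)÷1=15=o, 26→(26−20)÷1=6=f, 26→(26−20)÷1=6=f, 29→(29−20)÷1=9=i, 23→(23−20)÷1=3=c, 25→(25−20)÷1=5=e.

office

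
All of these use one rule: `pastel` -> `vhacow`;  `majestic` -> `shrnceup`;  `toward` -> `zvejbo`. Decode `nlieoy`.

In pastel: p→v is +6, a→h is +7, s→a is +8, t→c is +9 — the shift increases by 1 each position. The shift increases by 1 at each position, starting from +6: 6, 7, 8, ….
Decoding nlieoy: n−6=h, l−7=e, i−8=a, e−9=v, o−10=e, y−11=n.

heaven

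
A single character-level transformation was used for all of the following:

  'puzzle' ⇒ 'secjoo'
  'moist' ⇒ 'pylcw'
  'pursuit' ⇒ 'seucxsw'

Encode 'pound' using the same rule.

Shifts by position in puzzle: pos 0: p→s (+3), pos 1: u→e (+10), pos 2: z→c (+3), pos 3: z→j (+10) — repeating every 2. It's a Vigenère-style cipher with numeric key [3,10]: position i shifts by key[i mod 2].
On pound: p+3=s, o+10=y, u+3=x, n+10=x, d+3=g.

syxxg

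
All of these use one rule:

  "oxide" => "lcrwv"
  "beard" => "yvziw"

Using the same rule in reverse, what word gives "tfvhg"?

guest

Each pair mirrors across the alphabet (o↔l, x↔c, i↔r): positions sum to 25. Each letter is replaced by its mirror in the alphabet: a↔z, b↔y, c↔x, and so on (the Atbash cipher).
Undoing it on tfvhg: t↔g, f↔u, v↔e, h↔s, g↔t.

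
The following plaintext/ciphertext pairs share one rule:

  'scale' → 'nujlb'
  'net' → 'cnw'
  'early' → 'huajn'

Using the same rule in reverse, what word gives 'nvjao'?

frame

The output letters match the input read backwards, each shifted +9: scale reversed is elacs. The word is reversed, then every letter is shifted forward by 9.
Undoing it on nvjao: shift back: n−9=e, v−9=m, j−9=a, a−9=r, o−9=f → emarf; then reverse → frame.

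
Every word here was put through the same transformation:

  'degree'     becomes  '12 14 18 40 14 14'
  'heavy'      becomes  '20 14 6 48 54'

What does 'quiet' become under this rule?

d(#4)→12 and e(#5)→14: differences scale by 2, so n = 2·pos + 4. Each letter becomes 2×(its alphabet position, a=1..z=26) + 4.
For quiet: q=17→38, u=21→46, i=9→22, e=5→14, t=20→44.

38 46 22 14 44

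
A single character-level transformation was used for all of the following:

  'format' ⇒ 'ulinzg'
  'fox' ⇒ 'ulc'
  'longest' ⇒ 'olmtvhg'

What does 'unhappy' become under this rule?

fmszkkb

Each pair mirrors across the alphabet (f↔u, o↔l, r↔i): positions sum to 25. Letters are reflected about the middle of the alphabet (position → 25−position): Atbash.
On unhappy: u↔f, n↔m, h↔s, a↔z, p↔k, p↔k, y↔b.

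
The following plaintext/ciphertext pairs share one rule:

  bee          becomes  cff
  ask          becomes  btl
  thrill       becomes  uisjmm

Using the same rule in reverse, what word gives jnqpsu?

import

This is a Caesar cipher with shift 1.
Decoding jnqpsu: j−1=i, n−1=m, q−1=p, p−1=o, s−1=r, u−1=t.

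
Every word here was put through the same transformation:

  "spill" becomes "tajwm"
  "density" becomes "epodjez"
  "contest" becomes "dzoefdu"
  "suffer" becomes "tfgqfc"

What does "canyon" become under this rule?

Shifts by position in spill: pos 0: s→t (+1), pos 1: p→a (+11), pos 2: i→j (+1), pos 3: l→w (+11) — repeating every 2. It's a Vigenère-style cipher with numeric key [1,11]: position i shifts by key[i mod 2].
For canyon: c+1=d, a+11=l, n+1=o, y+11=j, o+1=p, n+11=y.

dlojpy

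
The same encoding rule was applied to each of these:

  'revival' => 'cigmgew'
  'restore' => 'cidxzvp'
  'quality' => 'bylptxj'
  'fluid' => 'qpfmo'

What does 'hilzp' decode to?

weave

Shifts by position in revival: pos 0: r→c (+11), pos 1: e→i (+4), pos 2: v→g (+11), pos 3: i→m (+4) — repeating every 2. The shifts repeat in a cycle of length 2: positions 0,1,… shift by +11, +4, then the pattern repeats.
Reversing it on hilzp: h−11=w, i−4=e, l−11=a, z−4=v, p−11=e.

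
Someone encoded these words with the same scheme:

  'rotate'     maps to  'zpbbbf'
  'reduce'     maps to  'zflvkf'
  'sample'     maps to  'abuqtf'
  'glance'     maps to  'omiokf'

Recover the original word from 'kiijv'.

chain

Shifts by position in rotate: pos 0: r→z (+8), pos 1: o→p (+1), pos 2: t→b (+8), pos 3: a→b (+1) — repeating every 2. It's a Vigenère-style cipher with numeric key [8,1]: position i shifts by key[i mod 2].
Reversing it on kiijv: k−8=c, i−1=h, i−8=a, j−1=i, v−8=n.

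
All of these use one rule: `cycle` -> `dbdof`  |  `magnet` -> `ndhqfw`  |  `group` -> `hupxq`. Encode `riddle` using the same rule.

slegmh

Shifts by position in cycle: pos 0: c→d (+1), pos 1: y→b (+3), pos 2: c→d (+1), pos 3: l→o (+3) — repeating every 2. It's a Vigenère-style cipher with numeric key [1,3]: position i shifts by key[i mod 2].
On riddle: r+1=s, i+3=l, d+1=e, d+3=g, l+1=m, e+3=h.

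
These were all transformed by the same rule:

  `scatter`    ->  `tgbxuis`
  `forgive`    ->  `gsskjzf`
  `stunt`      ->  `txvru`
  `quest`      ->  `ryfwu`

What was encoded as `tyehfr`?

A repeating key of period 2 is used — shifts +1, +4 over and over.
Decoding tyehfr: t−1=s, y−4=u, e−1=d, h−4=d, f−1=e, r−4=n.

sudden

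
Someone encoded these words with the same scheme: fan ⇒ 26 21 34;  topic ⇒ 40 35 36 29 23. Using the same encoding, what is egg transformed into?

25 27 27

f is letter #6 and maps to 26: an offset of 20. The number is (letter's place in the alphabet, a=1) + 20.
For egg: e=5→25, g=7→27, g=7→27.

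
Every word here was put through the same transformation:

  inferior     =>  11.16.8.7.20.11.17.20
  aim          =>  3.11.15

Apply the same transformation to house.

10.17.23.21.7

i is letter #9 and maps to 11: an offset of 2. Each letter is replaced by its alphabet position (a=1..z=26) + 2.
On house: h=8→10, o=15→17, u=21→23, s=19→21, e=5→7.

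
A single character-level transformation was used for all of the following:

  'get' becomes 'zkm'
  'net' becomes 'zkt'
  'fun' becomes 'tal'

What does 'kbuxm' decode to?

The output letters match the input read backwards, each shifted +6: get reversed is teg. The word is reversed, then every letter is shifted forward by 6.
Undoing it on kbuxm: shift back: k−6=e, b−6=v, u−6=o, x−6=r, m−6=g → evorg; then reverse → grove.

grove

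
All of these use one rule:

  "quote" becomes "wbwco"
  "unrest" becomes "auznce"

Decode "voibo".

phase

In quote: q→w is +6, u→b is +7, o→w is +8, t→c is +9 — the shift increases by 1 each position. The shift increases by 1 at each position, starting from +6: 6, 7, 8, ….
Reversing it on voibo: v−6=p, o−7=h, i−8=a, b−9=s, o−10=e.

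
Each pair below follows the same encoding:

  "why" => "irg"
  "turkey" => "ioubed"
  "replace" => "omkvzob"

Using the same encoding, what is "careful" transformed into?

The output letters match the input read backwards, each shifted +10: why reversed is yhw. The word is reversed, then every letter is shifted forward by 10.
Applying it to careful: reverse → luferac; then shift: l+10=v, u+10=e, f+10=p, e+10=o, r+10=b, a+10=k, c+10=m.

vepobkm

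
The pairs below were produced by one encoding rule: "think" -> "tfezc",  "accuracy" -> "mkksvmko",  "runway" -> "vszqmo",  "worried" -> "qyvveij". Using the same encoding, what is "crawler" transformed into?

t(19)→t(19) and h(7)→f(5) fit y≡25x+12 (mod 26); the inverse of 25 mod 26 is 25. This is an affine cipher: with a=0,…,z=25, each position x becomes (25x+12) mod 26.
Applying it to crawler: c(2)→25·2+12≡10=k; r(17)→25·17+12≡21=v; a(0)→25·0+12≡12=m; w(22)→25·22+12≡16=q; l(11)→25·11+12≡1=b; e(4)→25·4+12≡8=i; r(17)→25·17+12≡21=v (all mod 26).

kvmqbiv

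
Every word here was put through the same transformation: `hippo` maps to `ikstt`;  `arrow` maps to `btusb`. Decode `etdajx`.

drawer

In hippo: h→i is +1, i→k is +2, p→s is +3, p→t is +4 — the shift increases by 1 each position. Each letter shifts forward by (position + 1), i.e. 1, 2, 3, … — the shift grows by one for each successive letter.
Decoding etdajx: e−1=d, t−2=r, d−3=a, a−4=w, j−5=e, x−6=r.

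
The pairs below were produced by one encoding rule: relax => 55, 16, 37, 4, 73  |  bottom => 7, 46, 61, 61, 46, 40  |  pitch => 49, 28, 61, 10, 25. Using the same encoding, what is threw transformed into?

61, 25, 55, 16, 70

With a=1..z=26, the number is 3·pos + 1.
On threw: t=20→61, h=8→25, r=18→55, e=5→16, w=23→70.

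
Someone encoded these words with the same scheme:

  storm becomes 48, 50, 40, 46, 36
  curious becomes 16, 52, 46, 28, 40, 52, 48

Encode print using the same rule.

s(#19)→48 and t(#20)→50: differences scale by 2, so n = 2·pos + 10. The formula is n = 2×(alphabet index, a=1) + 10.
For print: p=16→42, r=18→46, i=9→28, n=14→38, t=20→50.

42, 46, 28, 38, 50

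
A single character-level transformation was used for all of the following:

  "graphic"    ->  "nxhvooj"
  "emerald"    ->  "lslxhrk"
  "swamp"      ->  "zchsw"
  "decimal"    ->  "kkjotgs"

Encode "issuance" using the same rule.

pyzahtjk

The shifts repeat in a cycle of length 2: positions 0,1,… shift by +7, +6, then the pattern repeats.
Applying it to issuance: i+7=p, s+6=y, s+7=z, u+6=a, a+7=h, n+6=t, c+7=j, e+6=k.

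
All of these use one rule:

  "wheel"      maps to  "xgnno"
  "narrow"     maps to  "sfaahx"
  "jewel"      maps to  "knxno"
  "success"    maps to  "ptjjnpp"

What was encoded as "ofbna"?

layer

Treating letters as 0–25, the rule is x ↦ 15x + 5 (mod 26).
Decoding ofbna: o(14)→7·(14−5)≡11=l; f(5)→7·(5−5)≡0=a; b(1)→7·(1−5)≡24=y; n(13)→7·(13−5)≡4=e; a(0)→7·(0−5)≡17=r (all mod 26).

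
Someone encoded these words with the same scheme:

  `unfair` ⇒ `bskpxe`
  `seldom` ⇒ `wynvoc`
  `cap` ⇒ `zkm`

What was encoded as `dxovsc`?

silent

Read the word backwards and shift each letter +10.
Undoing it on dxovsc: shift back: d−10=t, x−10=n, o−10=e, v−10=l, s−10=i, c−10=s → tnelis; then reverse → silent.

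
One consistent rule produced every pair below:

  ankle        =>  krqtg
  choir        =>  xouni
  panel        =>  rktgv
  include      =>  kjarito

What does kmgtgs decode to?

manage

The output letters match the input read backwards, each shifted +6: ankle reversed is elkna. The word is reversed, then every letter is shifted forward by 6.
Undoing it on kmgtgs: shift back: k−6=e, m−6=g, g−6=a, t−6=n, g−6=a, s−6=m → eganam; then reverse → manage.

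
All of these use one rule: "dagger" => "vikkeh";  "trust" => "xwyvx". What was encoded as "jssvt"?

proof

The output letters match the input read backwards, each shifted +4: dagger reversed is reggad. Two steps: reverse the string, then apply a Caesar shift of +4.
Reversing it on jssvt: shift back: j−4=f, s−4=o, s−4=o, v−4=r, t−4=p → foorp; then reverse → proof.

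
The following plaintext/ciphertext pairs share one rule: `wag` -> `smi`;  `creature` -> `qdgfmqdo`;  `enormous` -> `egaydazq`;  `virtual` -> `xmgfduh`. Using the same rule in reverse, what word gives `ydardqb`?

perform

The word is reversed, then every letter is shifted forward by 12.
Undoing it on ydardqb: shift back: y−12=m, d−12=r, a−12=o, r−12=f, d−12=r, q−12=e, b−12=p → mrofrep; then reverse → perform.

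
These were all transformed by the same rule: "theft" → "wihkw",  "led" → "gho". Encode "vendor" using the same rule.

The output letters match the input read backwards, each shifted +3: theft reversed is tfeht. Read the word backwards and shift each letter +3.
Applying it to vendor: reverse → rodnev; then shift: r+3=u, o+3=r, d+3=g, n+3=q, e+3=h, v+3=y.

urgqhy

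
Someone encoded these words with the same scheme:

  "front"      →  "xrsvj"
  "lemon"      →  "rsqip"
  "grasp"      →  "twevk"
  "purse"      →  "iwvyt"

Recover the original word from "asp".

The output letters match the input read backwards, each shifted +4: front reversed is tnorf. Read the word backwards and shift each letter +4.
Decoding asp: shift back: a−4=w, s−4=o, p−4=l → wol; then reverse → low.

low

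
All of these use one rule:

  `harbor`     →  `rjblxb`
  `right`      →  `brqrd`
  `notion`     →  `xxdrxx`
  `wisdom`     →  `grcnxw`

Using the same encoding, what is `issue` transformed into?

rccdn

The rule splits by letter class: vowels +9, consonants +10.
For issue: i(vowel)+9=r, s(cons)+10=c, s(cons)+10=c, u(vowel)+9=d, e(vowel)+9=n.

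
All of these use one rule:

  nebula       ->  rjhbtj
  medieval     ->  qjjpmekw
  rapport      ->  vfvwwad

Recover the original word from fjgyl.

Each letter shifts forward by (position + 4), i.e. 4, 5, 6, … — the shift grows by one for each successive letter.
Decoding fjgyl: f−4=b, j−5=e, g−6=a, y−7=r, l−8=d.

beard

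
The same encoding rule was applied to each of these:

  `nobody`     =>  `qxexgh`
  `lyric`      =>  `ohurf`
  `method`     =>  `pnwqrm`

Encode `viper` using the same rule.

Shifts by position in nobody: pos 0: n→q (+3), pos 1: o→x (+9), pos 2: b→e (+3), pos 3: o→x (+9) — repeating every 2. It's a Vigenère-style cipher with numeric key [3,9]: position i shifts by key[i mod 2].
On viper: v+3=y, i+9=r, p+3=s, e+9=n, r+3=u.

yrsnu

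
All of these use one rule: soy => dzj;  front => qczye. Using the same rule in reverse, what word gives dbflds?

Compare letters: s→d is +11, o→z is +11, y→j is +11 — a constant shift. It's a constant shift of +11 (ROT11).
Decoding dbflds: d−11=s, b−11=q, f−11=u, l−11=a, d−11=s, s−11=h.

squash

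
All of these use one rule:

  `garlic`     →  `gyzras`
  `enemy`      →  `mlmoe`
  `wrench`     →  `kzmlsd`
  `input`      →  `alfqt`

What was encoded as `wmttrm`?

This is an affine cipher: with a=0,…,z=25, each position x becomes (23x+24) mod 26.
Reversing it on wmttrm: w(22)→17·(22−24)≡18=s; m(12)→17·(12−24)≡4=e; t(19)→17·(19−24)≡19=t; t(19)→17·(19−24)≡19=t; r(17)→17·(17−24)≡11=l; m(12)→17·(12−24)≡4=e (all mod 26).

settle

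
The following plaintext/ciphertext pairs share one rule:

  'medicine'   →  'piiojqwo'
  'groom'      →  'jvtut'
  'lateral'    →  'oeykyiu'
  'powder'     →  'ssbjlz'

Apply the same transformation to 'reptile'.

uiuzptn

In medicine: m→p is +3, e→i is +4, d→i is +5, i→o is +6 — the shift increases by 1 each position. The shift increases by 1 at each position, starting from +3: 3, 4, 5, ….
For reptile: r+3=u, e+4=i, p+5=u, t+6=z, i+7=p, l+8=t, e+9=n.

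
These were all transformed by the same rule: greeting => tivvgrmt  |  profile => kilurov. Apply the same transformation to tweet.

Each pair mirrors across the alphabet (g↔t, r↔i, e↔v): positions sum to 25. Each letter is replaced by its mirror in the alphabet: a↔z, b↔y, c↔x, and so on (the Atbash cipher).
For tweet: t↔g, w↔d, e↔v, e↔v, t↔g.

gdvvg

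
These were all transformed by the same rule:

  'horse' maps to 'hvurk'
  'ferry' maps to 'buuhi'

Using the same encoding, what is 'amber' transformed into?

uhepd

The output letters match the input read backwards, each shifted +3: horse reversed is esroh. Two steps: reverse the string, then apply a Caesar shift of +3.
Applying it to amber: reverse → rebma; then shift: r+3=u, e+3=h, b+3=e, m+3=p, a+3=d.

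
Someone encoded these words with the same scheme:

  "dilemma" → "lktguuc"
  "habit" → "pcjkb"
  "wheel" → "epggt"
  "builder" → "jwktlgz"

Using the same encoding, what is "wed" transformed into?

The shift depends on letter class: consonant d→l is +8, but vowel i→k is +2. The rule splits by letter class: vowels +2, consonants +8.
For wed: w(cons)+8=e, e(vowel)+2=g, d(cons)+8=l.

egl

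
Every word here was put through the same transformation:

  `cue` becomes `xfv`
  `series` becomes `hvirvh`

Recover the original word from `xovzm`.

clean

Letters are reflected about the middle of the alphabet (position → 25−position): Atbash.
Decoding xovzm: x↔c, o↔l, v↔e, z↔a, m↔n.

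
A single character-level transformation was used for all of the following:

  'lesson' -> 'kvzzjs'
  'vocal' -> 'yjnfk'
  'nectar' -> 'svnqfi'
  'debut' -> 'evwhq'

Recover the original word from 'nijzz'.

l(11)→k(10) and e(4)→v(21) fit y≡17x+5 (mod 26); the inverse of 17 mod 26 is 23. Each letter's alphabet position (a=0..z=25) is mapped through 17·x+5 mod 26 — an affine cipher.
Decoding nijzz: n(13)→23·(13−5)≡2=c; i(8)→23·(8−5)≡17=r; j(9)→23·(9−5)≡14=o; z(25)→23·(25−5)≡18=s; z(25)→23·(25−5)≡18=s (all mod 26).

cross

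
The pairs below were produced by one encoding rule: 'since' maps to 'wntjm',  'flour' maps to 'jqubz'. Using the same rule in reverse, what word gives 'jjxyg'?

Letter i (0-indexed) is shifted by i+4, so successive shifts are 4, 5, 6, ….
Reversing it on jjxyg: j−4=f, j−5=e, x−6=r, y−7=r, g−8=y.

ferry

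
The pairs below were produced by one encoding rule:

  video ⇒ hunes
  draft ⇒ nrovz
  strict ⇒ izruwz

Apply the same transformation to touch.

zsqwd

v(21)→h(7) and i(8)→u(20) fit y≡17x+14 (mod 26); the inverse of 17 mod 26 is 23. This is an affine cipher: with a=0,…,z=25, each position x becomes (17x+14) mod 26.
On touch: t(19)→17·19+14≡25=z; o(14)→17·14+14≡18=s; u(20)→17·20+14≡16=q; c(2)→17·2+14≡22=w; h(7)→17·7+14≡3=d (all mod 26).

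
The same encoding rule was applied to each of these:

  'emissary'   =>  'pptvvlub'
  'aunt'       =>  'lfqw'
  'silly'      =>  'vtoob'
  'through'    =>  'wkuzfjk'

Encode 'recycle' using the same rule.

The shift depends on letter class: consonant m→p is +3, but vowel e→p is +11. Vowels shift forward by 11 and consonants shift forward by 3.
On recycle: r(cons)+3=u, e(vowel)+11=p, c(cons)+3=f, y(cons)+3=b, c(cons)+3=f, l(cons)+3=o, e(vowel)+11=p.

upfbfop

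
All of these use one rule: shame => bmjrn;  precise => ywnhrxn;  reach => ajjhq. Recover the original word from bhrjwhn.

science

Shifts by position in shame: pos 0: s→b (+9), pos 1: h→m (+5), pos 2: a→j (+9), pos 3: m→r (+5) — repeating every 2. The shifts repeat in a cycle of length 2: positions 0,1,… shift by +9, +5, then the pattern repeats.
Reversing it on bhrjwhn: b−9=s, h−5=c, r−9=i, j−5=e, w−9=n, h−5=c, n−9=e.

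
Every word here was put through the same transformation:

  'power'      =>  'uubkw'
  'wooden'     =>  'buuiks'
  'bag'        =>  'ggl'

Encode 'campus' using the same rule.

hgruax

The shift depends on letter class: consonant p→u is +5, but vowel o→u is +6. Two shifts are in play — +6 for a/e/i/o/u, +5 for every other letter.
For campus: c(cons)+5=h, a(vowel)+6=g, m(cons)+5=r, p(cons)+5=u, u(vowel)+6=a, s(cons)+5=x.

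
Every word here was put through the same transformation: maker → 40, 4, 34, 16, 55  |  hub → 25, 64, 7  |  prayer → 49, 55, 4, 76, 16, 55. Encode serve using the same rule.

58, 16, 55, 67, 16

m(#13)→40 and a(#1)→4: differences scale by 3, so n = 3·pos + 1. The formula is n = 3×(alphabet index, a=1) + 1.
For serve: s=19→58, e=5→16, r=18→55, v=22→67, e=5→16.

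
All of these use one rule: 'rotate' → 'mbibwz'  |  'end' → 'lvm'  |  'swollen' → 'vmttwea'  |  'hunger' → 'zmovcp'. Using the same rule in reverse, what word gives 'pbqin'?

faith

The output letters match the input read backwards, each shifted +8: rotate reversed is etator. Read the word backwards and shift each letter +8.
Reversing it on pbqin: shift back: p−8=h, b−8=t, q−8=i, i−8=a, n−8=f → htiaf; then reverse → faith.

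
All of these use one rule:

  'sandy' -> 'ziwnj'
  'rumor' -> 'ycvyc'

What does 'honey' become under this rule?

owwoj

The shift increases by 1 at each position, starting from +7: 7, 8, 9, ….
For honey: h+7=o, o+8=w, n+9=w, e+10=o, y+11=j.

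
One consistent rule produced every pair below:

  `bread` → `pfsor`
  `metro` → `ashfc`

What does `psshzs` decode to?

Compare letters: b→p is +14, r→f is +14, e→s is +14 — a constant shift. Each letter is shifted forward by 14 in the alphabet (a Caesar shift of +14).
Reversing it on psshzs: p−14=b, s−14=e, s−14=e, h−14=t, z−14=l, s−14=e.

beetle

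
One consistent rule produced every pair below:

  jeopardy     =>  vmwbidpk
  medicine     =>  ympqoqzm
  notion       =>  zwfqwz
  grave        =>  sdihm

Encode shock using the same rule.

etwow

The shift depends on letter class: consonant j→v is +12, but vowel e→m is +8. Vowels shift forward by 8 and consonants shift forward by 12.
On shock: s(cons)+12=e, h(cons)+12=t, o(vowel)+8=w, c(cons)+12=o, k(cons)+12=w.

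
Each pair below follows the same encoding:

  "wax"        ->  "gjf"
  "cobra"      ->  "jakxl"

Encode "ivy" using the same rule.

The output letters match the input read backwards, each shifted +9: wax reversed is xaw. The word is reversed, then every letter is shifted forward by 9.
For ivy: reverse → yvi; then shift: y+9=h, v+9=e, i+9=r.

her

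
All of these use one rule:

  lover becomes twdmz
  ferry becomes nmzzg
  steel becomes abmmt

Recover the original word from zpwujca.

rhombus

Compare letters: l→t is +8, o→w is +8, v→d is +8 — a constant shift. It's a constant shift of +8 (ROT8).
Undoing it on zpwujca: z−8=r, p−8=h, w−8=o, u−8=m, j−8=b, c−8=u, a−8=s.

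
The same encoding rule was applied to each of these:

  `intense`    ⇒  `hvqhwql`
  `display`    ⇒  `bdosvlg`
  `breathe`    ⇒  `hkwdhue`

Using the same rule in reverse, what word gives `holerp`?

mobile

Two steps: reverse the string, then apply a Caesar shift of +3.
Decoding holerp: shift back: h−3=e, o−3=l, l−3=i, e−3=b, r−3=o, p−3=m → elibom; then reverse → mobile.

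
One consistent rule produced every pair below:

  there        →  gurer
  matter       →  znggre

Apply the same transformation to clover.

pybire

Compare letters: t→g is +13, h→u is +13, e→r is +13 — a constant shift. This is a Caesar cipher with shift 13.
For clover: c+13=p, l+13=y, o+13=b, v+13=i, e+13=r, r+13=e.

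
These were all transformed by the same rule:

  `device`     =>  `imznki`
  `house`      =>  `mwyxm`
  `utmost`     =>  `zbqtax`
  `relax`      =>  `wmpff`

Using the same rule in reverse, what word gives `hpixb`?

chest

Shifts by position in device: pos 0: d→i (+5), pos 1: e→m (+8), pos 2: v→z (+4), pos 3: i→n (+5), pos 4: c→k (+8), pos 5: e→i (+4) — repeating every 3. It's a Vigenère-style cipher with numeric key [5,8,4]: position i shifts by key[i mod 3].
Decoding hpixb: h−5=c, p−8=h, i−4=e, x−5=s, b−8=t.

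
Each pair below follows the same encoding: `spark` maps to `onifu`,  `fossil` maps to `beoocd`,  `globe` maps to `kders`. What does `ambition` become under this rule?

s(18)→o(14) and p(15)→n(13) fit y≡9x+8 (mod 26); the inverse of 9 mod 26 is 3. Each letter's alphabet position (a=0..z=25) is mapped through 9·x+8 mod 26 — an affine cipher.
For ambition: a(0)→9·0+8≡8=i; m(12)→9·12+8≡12=m; b(1)→9·1+8≡17=r; i(8)→9·8+8≡2=c; t(19)→9·19+8≡23=x; i(8)→9·8+8≡2=c; o(14)→9·14+8≡4=e; n(13)→9·13+8≡21=v (all mod 26).

imrcxcev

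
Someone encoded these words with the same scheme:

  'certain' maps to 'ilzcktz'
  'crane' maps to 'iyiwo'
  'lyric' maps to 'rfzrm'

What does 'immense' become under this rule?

In certain: c→i is +6, e→l is +7, r→z is +8, t→c is +9 — the shift increases by 1 each position. Each letter shifts forward by (position + 6), i.e. 6, 7, 8, … — the shift grows by one for each successive letter.
On immense: i+6=o, m+7=t, m+8=u, e+9=n, n+10=x, s+11=d, e+12=q.

otunxdq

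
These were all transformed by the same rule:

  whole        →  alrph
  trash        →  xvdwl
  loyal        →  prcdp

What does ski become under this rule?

wol

The rule splits by letter class: vowels +3, consonants +4.
For ski: s(cons)+4=w, k(cons)+4=o, i(vowel)+3=l.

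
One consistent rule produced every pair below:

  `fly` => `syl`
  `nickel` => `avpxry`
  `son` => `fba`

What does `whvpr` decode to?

Compare letters: f→s is +13, l→y is +13, y→l is +13 — a constant shift. Every letter moves 13 places later in the alphabet, wrapping around z→a.
Undoing it on whvpr: w−13=j, h−13=u, v−13=i, p−13=c, r−13=e.

juice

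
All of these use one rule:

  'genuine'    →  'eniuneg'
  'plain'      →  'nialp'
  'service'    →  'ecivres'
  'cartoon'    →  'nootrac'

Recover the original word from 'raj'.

jar

It's just the letters in reverse order.
Undoing it on raj: then reverse → jar.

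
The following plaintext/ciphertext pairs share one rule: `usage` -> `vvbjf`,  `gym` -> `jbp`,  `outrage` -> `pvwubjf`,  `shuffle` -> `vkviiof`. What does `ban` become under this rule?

The shift depends on letter class: consonant s→v is +3, but vowel u→v is +1. Vowels shift forward by 1 and consonants shift forward by 3.
On ban: b(cons)+3=e, a(vowel)+1=b, n(cons)+3=q.

ebq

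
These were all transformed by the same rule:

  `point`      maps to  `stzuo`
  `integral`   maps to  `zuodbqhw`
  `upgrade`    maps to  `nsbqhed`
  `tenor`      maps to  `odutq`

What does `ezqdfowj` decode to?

directly

p(15)→s(18) and o(14)→t(19) fit y≡25x+7 (mod 26); the inverse of 25 mod 26 is 25. Treating letters as 0–25, the rule is x ↦ 25x + 7 (mod 26).
Undoing it on ezqdfowj: e(4)→25·(4−7)≡3=d; z(25)→25·(25−7)≡8=i; q(16)→25·(16−7)≡17=r; d(3)→25·(3−7)≡4=e; f(5)→25·(5−7)≡2=c; o(14)→25·(14−7)≡19=t; w(22)→25·(22−7)≡11=l; j(9)→25·(9−7)≡24=y (all mod 26).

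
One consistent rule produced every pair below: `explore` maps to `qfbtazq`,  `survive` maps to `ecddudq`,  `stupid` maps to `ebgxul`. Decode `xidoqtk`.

largely

The shifts repeat in a cycle of length 2: positions 0,1,… shift by +12, +8, then the pattern repeats.
Decoding xidoqtk: x−12=l, i−8=a, d−12=r, o−8=g, q−12=e, t−8=l, k−12=y.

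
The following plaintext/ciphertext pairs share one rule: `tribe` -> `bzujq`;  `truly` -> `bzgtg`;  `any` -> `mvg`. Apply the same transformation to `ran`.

zmv

The shift depends on letter class: consonant t→b is +8, but vowel i→u is +12. Two shifts are in play — +12 for a/e/i/o/u, +8 for every other letter.
On ran: r(cons)+8=z, a(vowel)+12=m, n(cons)+8=v.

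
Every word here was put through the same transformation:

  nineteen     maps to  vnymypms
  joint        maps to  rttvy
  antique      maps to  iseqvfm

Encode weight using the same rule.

Shifts by position in nineteen: pos 0: n→v (+8), pos 1: i→n (+5), pos 2: n→y (+11), pos 3: e→m (+8), pos 4: t→y (+5), pos 5: e→p (+11) — repeating every 3. The shifts repeat in a cycle of length 3: positions 0,1,… shift by +8, +5, +11, then the pattern repeats.
For weight: w+8=e, e+5=j, i+11=t, g+8=o, h+5=m, t+11=e.

ejtome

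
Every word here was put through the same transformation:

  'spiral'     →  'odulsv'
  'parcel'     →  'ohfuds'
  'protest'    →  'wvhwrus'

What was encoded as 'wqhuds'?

The output letters match the input read backwards, each shifted +3: spiral reversed is larips. Read the word backwards and shift each letter +3.
Reversing it on wqhuds: shift back: w−3=t, q−3=n, h−3=e, u−3=r, d−3=a, s−3=p → tnerap; then reverse → parent.

parent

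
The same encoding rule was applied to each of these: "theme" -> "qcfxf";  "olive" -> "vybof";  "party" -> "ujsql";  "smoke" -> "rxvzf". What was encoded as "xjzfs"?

maker

t(19)→q(16) and h(7)→c(2) fit y≡25x+9 (mod 26); the inverse of 25 mod 26 is 25. This is an affine cipher: with a=0,…,z=25, each position x becomes (25x+9) mod 26.
Decoding xjzfs: x(23)→25·(23−9)≡12=m; j(9)→25·(9−9)≡0=a; z(25)→25·(25−9)≡10=k; f(5)→25·(5−9)≡4=e; s(18)→25·(18−9)≡17=r (all mod 26).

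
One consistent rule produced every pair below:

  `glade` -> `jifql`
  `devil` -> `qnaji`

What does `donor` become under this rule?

wtsti

The output letters match the input read backwards, each shifted +5: glade reversed is edalg. Two steps: reverse the string, then apply a Caesar shift of +5.
For donor: reverse → ronod; then shift: r+5=w, o+5=t, n+5=s, o+5=t, d+5=i.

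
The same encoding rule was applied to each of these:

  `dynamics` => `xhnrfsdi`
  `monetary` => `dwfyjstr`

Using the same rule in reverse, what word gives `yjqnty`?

The output letters match the input read backwards, each shifted +5: dynamics reversed is scimanyd. The word is reversed, then every letter is shifted forward by 5.
Undoing it on yjqnty: shift back: y−5=t, j−5=e, q−5=l, n−5=i, t−5=o, y−5=t → teliot; then reverse → toilet.

toilet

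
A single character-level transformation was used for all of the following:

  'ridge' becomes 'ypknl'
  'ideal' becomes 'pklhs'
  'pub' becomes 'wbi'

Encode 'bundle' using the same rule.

ibuksl

Compare letters: r→y is +7, i→p is +7, d→k is +7 — a constant shift. Every letter moves 7 places later in the alphabet, wrapping around z→a.
For bundle: b+7=i, u+7=b, n+7=u, d+7=k, l+7=s, e+7=l.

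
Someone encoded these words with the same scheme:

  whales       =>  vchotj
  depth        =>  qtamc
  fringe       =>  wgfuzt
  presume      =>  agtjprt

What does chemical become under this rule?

nctrfnho

w(22)→v(21) and h(7)→c(2) fit y≡3x+7 (mod 26); the inverse of 3 mod 26 is 9. This is an affine cipher: with a=0,…,z=25, each position x becomes (3x+7) mod 26.
On chemical: c(2)→3·2+7≡13=n; h(7)→3·7+7≡2=c; e(4)→3·4+7≡19=t; m(12)→3·12+7≡17=r; i(8)→3·8+7≡5=f; c(2)→3·2+7≡13=n; a(0)→3·0+7≡7=h; l(11)→3·11+7≡14=o (all mod 26).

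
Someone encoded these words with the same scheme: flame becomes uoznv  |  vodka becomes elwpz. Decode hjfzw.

squad

Each letter is replaced by its mirror in the alphabet: a↔z, b↔y, c↔x, and so on (the Atbash cipher).
Undoing it on hjfzw: h↔s, j↔q, f↔u, z↔a, w↔d.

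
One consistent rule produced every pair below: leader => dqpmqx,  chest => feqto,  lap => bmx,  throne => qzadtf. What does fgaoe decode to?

scout

Read the word backwards and shift each letter +12.
Reversing it on fgaoe: shift back: f−12=t, g−12=u, a−12=o, o−12=c, e−12=s → tuocs; then reverse → scout.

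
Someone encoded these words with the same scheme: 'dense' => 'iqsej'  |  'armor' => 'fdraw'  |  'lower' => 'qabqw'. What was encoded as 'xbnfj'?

spite

Shifts by position in dense: pos 0: d→i (+5), pos 1: e→q (+12), pos 2: n→s (+5), pos 3: s→e (+12) — repeating every 2. A repeating key of period 2 is used — shifts +5, +12 over and over.
Undoing it on xbnfj: x−5=s, b−12=p, n−5=i, f−12=t, j−5=e.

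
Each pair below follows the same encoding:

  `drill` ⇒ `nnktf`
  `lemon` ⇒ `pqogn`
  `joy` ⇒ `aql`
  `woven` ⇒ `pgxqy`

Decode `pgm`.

ken

The output letters match the input read backwards, each shifted +2: drill reversed is llird. Two steps: reverse the string, then apply a Caesar shift of +2.
Reversing it on pgm: shift back: p−2=n, g−2=e, m−2=k → nek; then reverse → ken.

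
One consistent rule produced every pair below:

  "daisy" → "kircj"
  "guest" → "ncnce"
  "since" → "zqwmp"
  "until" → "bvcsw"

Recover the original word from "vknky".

In daisy: d→k is +7, a→i is +8, i→r is +9, s→c is +10 — the shift increases by 1 each position. The shift increases by 1 at each position, starting from +7: 7, 8, 9, ….
Decoding vknky: v−7=o, k−8=c, n−9=e, k−10=a, y−11=n.

ocean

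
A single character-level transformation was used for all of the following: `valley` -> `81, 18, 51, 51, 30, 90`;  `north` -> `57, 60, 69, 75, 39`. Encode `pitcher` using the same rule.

v(#22)→81 and a(#1)→18: differences scale by 3, so n = 3·pos + 15. With a=1..z=26, the number is 3·pos + 15.
For pitcher: p=16→63, i=9→42, t=20→75, c=3→24, h=8→39, e=5→30, r=18→69.

63, 42, 75, 24, 39, 30, 69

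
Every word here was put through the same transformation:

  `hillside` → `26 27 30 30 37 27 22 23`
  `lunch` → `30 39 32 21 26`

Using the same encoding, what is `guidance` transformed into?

25 39 27 22 19 32 21 23

Letters become their 1-based position plus 18 (so a→19, b→20, …).
Applying it to guidance: g=7→25, u=21→39, i=9→27, d=4→22, a=1→19, n=14→32, c=3→21, e=5→23.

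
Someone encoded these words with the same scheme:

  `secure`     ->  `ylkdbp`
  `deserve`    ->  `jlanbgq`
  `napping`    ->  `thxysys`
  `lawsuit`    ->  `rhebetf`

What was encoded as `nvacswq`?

Each letter shifts forward by (position + 6), i.e. 6, 7, 8, … — the shift grows by one for each successive letter.
Reversing it on nvacswq: n−6=h, v−7=o, a−8=s, c−9=t, s−10=i, w−11=l, q−12=e.

hostile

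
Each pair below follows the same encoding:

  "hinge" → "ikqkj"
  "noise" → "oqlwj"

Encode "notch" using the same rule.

oqwgm

In hinge: h→i is +1, i→k is +2, n→q is +3, g→k is +4 — the shift increases by 1 each position. The shift increases by 1 at each position, starting from +1: 1, 2, 3, ….
Applying it to notch: n+1=o, o+2=q, t+3=w, c+4=g, h+5=m.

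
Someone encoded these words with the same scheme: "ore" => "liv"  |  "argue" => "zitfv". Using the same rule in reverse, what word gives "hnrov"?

Each letter is replaced by its mirror in the alphabet: a↔z, b↔y, c↔x, and so on (the Atbash cipher).
Undoing it on hnrov: h↔s, n↔m, r↔i, o↔l, v↔e.

smile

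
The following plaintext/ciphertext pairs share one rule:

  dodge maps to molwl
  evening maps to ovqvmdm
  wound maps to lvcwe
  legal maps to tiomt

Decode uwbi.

The output letters match the input read backwards, each shifted +8: dodge reversed is egdod. Read the word backwards and shift each letter +8.
Reversing it on uwbi: shift back: u−8=m, w−8=o, b−8=t, i−8=a → mota; then reverse → atom.

atom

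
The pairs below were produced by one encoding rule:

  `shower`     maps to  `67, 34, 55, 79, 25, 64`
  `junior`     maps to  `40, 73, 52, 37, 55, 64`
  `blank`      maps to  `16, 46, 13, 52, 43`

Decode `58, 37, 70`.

pit

Each letter becomes 3×(its alphabet position, a=1..z=26) + 10.
Decoding 58, 37, 70: 58→(58−10)÷3=16=p, 37→(37−10)÷3=9=i, 70→(70−10)÷3=20=t.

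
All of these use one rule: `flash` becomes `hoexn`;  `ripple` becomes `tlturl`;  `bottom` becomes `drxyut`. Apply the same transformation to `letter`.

nhxyky

The shift increases by 1 at each position, starting from +2: 2, 3, 4, ….
Applying it to letter: l+2=n, e+3=h, t+4=x, t+5=y, e+6=k, r+7=y.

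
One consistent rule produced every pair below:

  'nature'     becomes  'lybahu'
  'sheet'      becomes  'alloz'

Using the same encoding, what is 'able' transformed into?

lsih

The word is reversed, then every letter is shifted forward by 7.
Applying it to able: reverse → elba; then shift: e+7=l, l+7=s, b+7=i, a+7=h.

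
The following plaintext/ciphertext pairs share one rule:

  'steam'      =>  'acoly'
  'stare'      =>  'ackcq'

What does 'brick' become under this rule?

jasnw

In steam: s→a is +8, t→c is +9, e→o is +10, a→l is +11 — the shift increases by 1 each position. Each letter shifts forward by (position + 8), i.e. 8, 9, 10, … — the shift grows by one for each successive letter.
For brick: b+8=j, r+9=a, i+10=s, c+11=n, k+12=w.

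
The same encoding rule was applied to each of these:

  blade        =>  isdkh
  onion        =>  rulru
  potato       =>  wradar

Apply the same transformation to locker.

The shift depends on letter class: consonant b→i is +7, but vowel a→d is +3. Vowels shift forward by 3 and consonants shift forward by 7.
For locker: l(cons)+7=s, o(vowel)+3=r, c(cons)+7=j, k(cons)+7=r, e(vowel)+3=h, r(cons)+7=y.

srjrhy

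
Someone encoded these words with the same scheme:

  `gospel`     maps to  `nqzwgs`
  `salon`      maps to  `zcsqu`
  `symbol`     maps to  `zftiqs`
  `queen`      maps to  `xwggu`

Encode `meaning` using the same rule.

The shift depends on letter class: consonant g→n is +7, but vowel o→q is +2. The rule splits by letter class: vowels +2, consonants +7.
On meaning: m(cons)+7=t, e(vowel)+2=g, a(vowel)+2=c, n(cons)+7=u, i(vowel)+2=k, n(cons)+7=u, g(cons)+7=n.

tgcukun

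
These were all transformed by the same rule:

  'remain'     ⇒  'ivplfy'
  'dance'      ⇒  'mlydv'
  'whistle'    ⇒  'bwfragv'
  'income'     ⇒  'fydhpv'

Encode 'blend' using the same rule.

ugvym

This is an affine cipher: with a=0,…,z=25, each position x becomes (9x+11) mod 26.
On blend: b(1)→9·1+11≡20=u; l(11)→9·11+11≡6=g; e(4)→9·4+11≡21=v; n(13)→9·13+11≡24=y; d(3)→9·3+11≡12=m (all mod 26).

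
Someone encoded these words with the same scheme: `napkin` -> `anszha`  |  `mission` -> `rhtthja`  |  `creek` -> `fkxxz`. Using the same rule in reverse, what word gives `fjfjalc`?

coconut

n(13)→a(0) and a(0)→n(13) fit y≡9x+13 (mod 26); the inverse of 9 mod 26 is 3. Each letter's alphabet position (a=0..z=25) is mapped through 9·x+13 mod 26 — an affine cipher.
Reversing it on fjfjalc: f(5)→3·(5−13)≡2=c; j(9)→3·(9−13)≡14=o; f(5)→3·(5−13)≡2=c; j(9)→3·(9−13)≡14=o; a(0)→3·(0−13)≡13=n; l(11)→3·(11−13)≡20=u; c(2)→3·(2−13)≡19=t (all mod 26).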